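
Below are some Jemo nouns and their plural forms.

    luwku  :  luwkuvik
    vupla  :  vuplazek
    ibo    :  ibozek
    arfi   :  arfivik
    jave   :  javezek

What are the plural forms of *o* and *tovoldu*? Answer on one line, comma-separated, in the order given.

ozek, tovolduvik

The suffix is conditioned by the last vowel: -vik when the last vowel of the stem is a high vowel (*luwku*, *arfi*); -zek when the last vowel of the stem is a non-high vowel (*vupla*, *ibo*, *jave*).
Since the last vowel of *o* is /o/ (a non-high vowel), it takes -zek, giving *ozek*.
*tovoldu* — last vowel /u/ (a high vowel) → -vik → *tovolduvik*.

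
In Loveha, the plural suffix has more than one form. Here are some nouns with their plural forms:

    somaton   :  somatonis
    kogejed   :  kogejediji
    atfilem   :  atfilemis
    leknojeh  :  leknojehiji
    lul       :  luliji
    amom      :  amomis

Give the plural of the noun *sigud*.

sigudiji

The pattern is nasality of the final consonant: -is when the stem ends in a nasal (*somaton*, *atfilem*, *amom*); -iji when the stem ends in a non-nasal consonant (*kogejed*, *leknojeh*, *lul*).
*sigud* — final consonant /d/ (non-nasal) → -iji → *sigudiji*.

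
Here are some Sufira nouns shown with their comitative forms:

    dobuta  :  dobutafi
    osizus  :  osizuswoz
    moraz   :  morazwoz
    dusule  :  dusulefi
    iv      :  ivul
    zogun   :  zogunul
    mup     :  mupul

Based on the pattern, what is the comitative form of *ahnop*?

The pattern is sibilance of the final sound: -woz when the stem ends in a sibilant (*osizus*, *moraz*); -ul when the stem ends in a non-sibilant consonant (*iv*, *zogun*, *mup*); -fi when the stem ends in a vowel (*dobuta*, *dusule*).
*ahnop* — final sound /p/ (a non-sibilant consonant) → -ul → *ahnopul*.

ahnopul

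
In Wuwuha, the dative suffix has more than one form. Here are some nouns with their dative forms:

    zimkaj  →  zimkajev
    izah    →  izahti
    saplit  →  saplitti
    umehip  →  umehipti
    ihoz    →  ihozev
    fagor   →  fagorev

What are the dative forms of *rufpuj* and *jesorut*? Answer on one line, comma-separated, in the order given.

rufpujev, jesorutti

The suffix is conditioned by the final consonant: -ti when the stem ends in a voiceless consonant (*izah*, *saplit*, *umehip*); -ev when the stem ends in a voiced consonant (*zimkaj*, *ihoz*, *fagor*).
The final consonant of *rufpuj* is /j/, which is voiced, so the suffix is -ev, giving *rufpujev*.
The final consonant of *jesorut* is /t/, which is voiceless, so the suffix is -ti, giving *jesorutti*.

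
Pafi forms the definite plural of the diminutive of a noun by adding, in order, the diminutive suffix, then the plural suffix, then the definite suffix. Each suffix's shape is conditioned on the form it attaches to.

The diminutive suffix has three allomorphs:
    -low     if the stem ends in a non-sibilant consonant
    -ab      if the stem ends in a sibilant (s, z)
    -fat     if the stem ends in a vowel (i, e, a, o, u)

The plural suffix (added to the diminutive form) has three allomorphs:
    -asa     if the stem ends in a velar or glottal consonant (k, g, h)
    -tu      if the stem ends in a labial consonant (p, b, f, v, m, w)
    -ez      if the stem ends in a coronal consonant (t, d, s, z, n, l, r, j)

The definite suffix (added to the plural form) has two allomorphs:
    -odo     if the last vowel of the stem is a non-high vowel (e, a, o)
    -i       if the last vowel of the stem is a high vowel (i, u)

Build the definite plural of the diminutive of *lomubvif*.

*lomubvif* — final sound /f/ (a non-sibilant consonant) → -low → *lomubviflow*.
The diminutive form *lomubviflow*: final consonant = /w/, labial → -tu → *lomubviflowtu*.
Since the last vowel of the plural form *lomubviflowtu* is /u/ (a high vowel), it takes -i, giving *lomubviflowtui*.

lomubviflowtui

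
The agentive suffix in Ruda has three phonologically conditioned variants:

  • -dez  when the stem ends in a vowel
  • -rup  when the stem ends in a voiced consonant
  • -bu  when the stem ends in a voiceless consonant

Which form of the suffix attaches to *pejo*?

-dez

Since the final sound of *pejo* is /o/ (a vowel), it takes -dez.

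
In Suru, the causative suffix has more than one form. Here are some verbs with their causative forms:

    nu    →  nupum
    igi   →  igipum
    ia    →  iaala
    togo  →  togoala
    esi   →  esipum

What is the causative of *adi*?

Looking at the last vowel of each stem: -pum when the last vowel of the stem is a high vowel (*nu*, *igi*, *esi*); -ala when the last vowel of the stem is a non-high vowel (*ia*, *togo*).
Since the last vowel of *adi* is /i/ (a high vowel), it takes -pum, giving *adipum*.

adipum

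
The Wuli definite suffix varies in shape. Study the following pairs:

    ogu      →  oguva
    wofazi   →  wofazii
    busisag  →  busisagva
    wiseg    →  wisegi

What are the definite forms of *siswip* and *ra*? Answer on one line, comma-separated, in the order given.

The alternation tracks the last vowel of the stem — -i when the last vowel of the stem is a front vowel (*wofazi*, *wiseg*); -va when the last vowel of the stem is a back vowel (*ogu*, *busisag*).
*siswip*: last vowel = /i/, a front vowel → -i → *siswipi*.
The last vowel of *ra* is /a/, which is a back vowel, so the suffix is -va, giving *rava*.

siswipi, rava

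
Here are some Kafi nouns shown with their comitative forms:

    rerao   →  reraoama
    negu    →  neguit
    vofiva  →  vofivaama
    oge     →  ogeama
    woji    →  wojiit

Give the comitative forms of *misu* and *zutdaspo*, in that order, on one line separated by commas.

Looking at the last vowel of each stem: -it when the last vowel of the stem is a high vowel (*negu*, *woji*); -ama when the last vowel of the stem is a non-high vowel (*rerao*, *vofiva*, *oge*).
Since the last vowel of *misu* is /u/ (a high vowel), it takes -it, giving *misuit*.
*zutdaspo* — last vowel /o/ (a non-high vowel) → -ama → *zutdaspoama*.

misuit, zutdaspoama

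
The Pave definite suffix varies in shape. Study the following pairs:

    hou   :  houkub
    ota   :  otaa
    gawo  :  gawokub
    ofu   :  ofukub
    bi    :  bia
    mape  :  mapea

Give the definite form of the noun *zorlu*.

The suffix is conditioned by the last vowel: -kub when the last vowel of the stem is a rounded vowel (*hou*, *gawo*, *ofu*); -a when the last vowel of the stem is an unrounded vowel (*ota*, *bi*, *mape*).
Since the last vowel of *zorlu* is /u/ (a rounded vowel), it takes -kub, giving *zorlukub*.

zorlukub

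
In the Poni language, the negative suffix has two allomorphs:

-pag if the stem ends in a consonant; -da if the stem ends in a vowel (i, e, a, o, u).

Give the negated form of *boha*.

bohada

*boha*: final sound = /a/, a vowel → -da → *bohada*.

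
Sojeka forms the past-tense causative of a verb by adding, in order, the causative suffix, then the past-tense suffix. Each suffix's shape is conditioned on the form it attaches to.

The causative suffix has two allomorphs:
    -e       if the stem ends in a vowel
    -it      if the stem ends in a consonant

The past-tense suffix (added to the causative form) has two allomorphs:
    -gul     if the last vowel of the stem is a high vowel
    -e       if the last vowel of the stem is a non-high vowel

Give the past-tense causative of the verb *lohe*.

loheee

Since the final sound of *lohe* is /e/ (a vowel), it takes -e, giving *lohee*.
Since the last vowel of the causative form *lohee* is /e/ (a non-high vowel), it takes -e, giving *loheee*.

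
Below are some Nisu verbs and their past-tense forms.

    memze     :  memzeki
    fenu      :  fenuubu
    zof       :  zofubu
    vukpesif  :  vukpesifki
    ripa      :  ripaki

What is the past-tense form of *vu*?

vuubu

The suffix is conditioned by the last vowel: -ubu when the last vowel of the stem is a rounded vowel (*fenu*, *zof*); -ki when the last vowel of the stem is an unrounded vowel (*memze*, *vukpesif*, *ripa*).
*vu*: last vowel = /u/, a rounded vowel → -ubu → *vuubu*.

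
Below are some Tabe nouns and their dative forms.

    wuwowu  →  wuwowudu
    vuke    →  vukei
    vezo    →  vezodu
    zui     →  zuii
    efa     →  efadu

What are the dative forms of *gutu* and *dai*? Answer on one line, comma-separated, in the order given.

The suffix is conditioned by the last vowel: -i when the last vowel of the stem is a front vowel (*vuke*, *zui*); -du when the last vowel of the stem is a back vowel (*wuwowu*, *vezo*, *efa*).
*gutu*: last vowel = /u/, a back vowel → -du → *gutudu*.
Since the last vowel of *dai* is /i/ (a front vowel), it takes -i, giving *daii*.

gutudu, daii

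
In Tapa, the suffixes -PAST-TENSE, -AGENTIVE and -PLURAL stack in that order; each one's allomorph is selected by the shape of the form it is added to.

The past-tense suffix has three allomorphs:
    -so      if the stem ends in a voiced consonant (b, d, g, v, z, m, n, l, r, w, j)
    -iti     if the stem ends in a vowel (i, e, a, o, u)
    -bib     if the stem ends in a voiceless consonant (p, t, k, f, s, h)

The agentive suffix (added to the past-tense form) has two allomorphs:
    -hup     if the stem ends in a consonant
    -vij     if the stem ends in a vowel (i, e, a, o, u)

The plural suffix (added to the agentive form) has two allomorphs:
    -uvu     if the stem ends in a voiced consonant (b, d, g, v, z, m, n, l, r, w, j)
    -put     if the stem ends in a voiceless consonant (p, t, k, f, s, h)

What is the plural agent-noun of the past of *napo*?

napoitivijuvu

The final sound of *napo* is /o/, which is a vowel, so the past-tense suffix is -iti, giving *napoiti*.
The past-tense form *napoiti*: final sound = /i/, a vowel → -vij → *napoitivij*.
The agentive form *napoitivij*: final consonant = /j/, voiced → -uvu → *napoitivijuvu*.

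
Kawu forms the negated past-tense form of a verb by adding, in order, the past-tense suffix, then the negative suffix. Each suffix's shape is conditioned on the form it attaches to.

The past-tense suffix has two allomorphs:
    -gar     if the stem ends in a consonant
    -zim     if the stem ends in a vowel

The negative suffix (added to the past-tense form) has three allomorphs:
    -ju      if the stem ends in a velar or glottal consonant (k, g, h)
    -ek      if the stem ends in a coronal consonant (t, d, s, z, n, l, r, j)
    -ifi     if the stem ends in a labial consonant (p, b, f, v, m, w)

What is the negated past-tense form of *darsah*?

darsahgarek

*darsah* — final sound /h/ (a consonant) → -gar → *darsahgar*.
Since the final consonant of the past-tense form *darsahgar* is /r/ (coronal), it takes -ek, giving *darsahgarek*.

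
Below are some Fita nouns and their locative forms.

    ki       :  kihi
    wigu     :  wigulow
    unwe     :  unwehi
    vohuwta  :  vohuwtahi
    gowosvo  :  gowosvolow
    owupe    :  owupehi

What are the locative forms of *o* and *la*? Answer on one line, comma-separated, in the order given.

The pattern is rounding harmony: -low when the last vowel of the stem is a rounded vowel (*wigu*, *gowosvo*); -hi when the last vowel of the stem is an unrounded vowel (*ki*, *unwe*, *vohuwta*, *owupe*).
Since the last vowel of *o* is /o/ (a rounded vowel), it takes -low, giving *olow*.
*la*: last vowel = /a/, an unrounded vowel → -hi → *lahi*.

olow, lahi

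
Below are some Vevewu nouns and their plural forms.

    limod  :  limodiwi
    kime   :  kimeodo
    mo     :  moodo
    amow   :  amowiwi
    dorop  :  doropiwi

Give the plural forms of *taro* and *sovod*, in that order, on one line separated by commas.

The pattern is consonant vs. vowel: -iwi when the stem ends in a consonant (*limod*, *amow*, *dorop*); -odo when the stem ends in a vowel (*kime*, *mo*).
The final sound of *taro* is /o/, which is a vowel, so the suffix is -odo, giving *taroodo*.
The final sound of *sovod* is /d/, which is a consonant, so the suffix is -iwi, giving *sovodiwi*.

taroodo, sovodiwi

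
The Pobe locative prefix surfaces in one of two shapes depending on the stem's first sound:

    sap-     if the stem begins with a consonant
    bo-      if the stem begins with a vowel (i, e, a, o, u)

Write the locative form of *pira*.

*pira* — first sound /p/ (a consonant) → sap- → *sappira*.

sappira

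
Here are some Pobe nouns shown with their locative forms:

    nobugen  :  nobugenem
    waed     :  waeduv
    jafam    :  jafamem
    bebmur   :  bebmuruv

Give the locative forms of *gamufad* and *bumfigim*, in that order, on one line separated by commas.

gamufaduv, bumfigimem

The suffix is conditioned by the final consonant: -em when the stem ends in a nasal (*nobugen*, *jafam*); -uv when the stem ends in a non-nasal consonant (*waed*, *bebmur*).
The final consonant of *gamufad* is /d/, which is non-nasal, so the suffix is -uv, giving *gamufaduv*.
The final consonant of *bumfigim* is /m/, which is a nasal, so the suffix is -em, giving *bumfigimem*.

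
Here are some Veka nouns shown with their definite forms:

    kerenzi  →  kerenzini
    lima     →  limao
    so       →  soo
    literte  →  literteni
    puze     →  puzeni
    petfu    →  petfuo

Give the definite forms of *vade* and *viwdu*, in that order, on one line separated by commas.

The pattern is front/back vowel harmony: -ni when the last vowel of the stem is a front vowel (*kerenzi*, *literte*, *puze*); -o when the last vowel of the stem is a back vowel (*lima*, *so*, *petfu*).
The last vowel of *vade* is /e/, which is a front vowel, so the suffix is -ni, giving *vadeni*.
Since the last vowel of *viwdu* is /u/ (a back vowel), it takes -o, giving *viwduo*.

vadeni, viwduo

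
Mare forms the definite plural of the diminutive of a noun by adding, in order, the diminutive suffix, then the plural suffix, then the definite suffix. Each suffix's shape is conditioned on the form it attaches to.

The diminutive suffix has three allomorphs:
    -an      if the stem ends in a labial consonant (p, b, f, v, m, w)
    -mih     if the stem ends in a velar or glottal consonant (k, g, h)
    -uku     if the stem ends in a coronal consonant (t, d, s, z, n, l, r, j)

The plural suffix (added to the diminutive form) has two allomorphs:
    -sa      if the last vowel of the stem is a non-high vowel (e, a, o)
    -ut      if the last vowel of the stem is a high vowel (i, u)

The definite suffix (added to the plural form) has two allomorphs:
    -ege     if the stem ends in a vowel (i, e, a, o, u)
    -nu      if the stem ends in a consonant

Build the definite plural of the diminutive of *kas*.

kasukuutnu

*kas*: final consonant = /s/, coronal → -uku → *kasuku*.
The last vowel of the diminutive form *kasuku* is /u/, which is a high vowel, so the plural suffix is -ut, giving *kasukuut*.
The final sound of the plural form *kasukuut* is /t/, which is a consonant, so the definite suffix is -nu, giving *kasukuutnu*.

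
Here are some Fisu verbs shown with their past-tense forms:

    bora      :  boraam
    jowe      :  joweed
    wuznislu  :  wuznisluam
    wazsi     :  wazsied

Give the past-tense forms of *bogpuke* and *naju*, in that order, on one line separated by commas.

The suffix is conditioned by the last vowel: -ed when the last vowel of the stem is a front vowel (*jowe*, *wazsi*); -am when the last vowel of the stem is a back vowel (*bora*, *wuznislu*).
*bogpuke*: last vowel = /e/, a front vowel → -ed → *bogpukeed*.
Since the last vowel of *naju* is /u/ (a back vowel), it takes -am, giving *najuam*.

bogpukeed, najuam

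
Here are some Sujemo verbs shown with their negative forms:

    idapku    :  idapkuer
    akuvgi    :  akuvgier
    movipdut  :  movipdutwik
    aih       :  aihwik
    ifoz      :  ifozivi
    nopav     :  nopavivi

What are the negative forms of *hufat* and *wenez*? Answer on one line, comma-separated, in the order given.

The pattern is voicing of the final sound: -wik when the stem ends in a voiceless consonant (*movipdut*, *aih*); -ivi when the stem ends in a voiced consonant (*ifoz*, *nopav*); -er when the stem ends in a vowel (*idapku*, *akuvgi*).
*hufat* — final sound /t/ (a voiceless consonant) → -wik → *hufatwik*.
*wenez* — final sound /z/ (a voiced consonant) → -ivi → *wenezivi*.

hufatwik, wenezivi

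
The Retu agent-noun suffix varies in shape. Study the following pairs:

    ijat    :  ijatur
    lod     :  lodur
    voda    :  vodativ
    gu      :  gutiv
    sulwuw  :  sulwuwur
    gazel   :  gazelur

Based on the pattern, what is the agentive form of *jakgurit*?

The suffix is conditioned by the final sound: -ur when the stem ends in a consonant (*ijat*, *lod*, *sulwuw*, *gazel*); -tiv when the stem ends in a vowel (*voda*, *gu*).
*jakgurit* — final sound /t/ (a consonant) → -ur → *jakguritur*.

jakguritur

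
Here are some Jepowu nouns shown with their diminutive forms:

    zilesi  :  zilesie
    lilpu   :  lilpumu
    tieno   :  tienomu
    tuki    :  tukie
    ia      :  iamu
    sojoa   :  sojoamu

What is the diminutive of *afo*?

The alternation tracks the last vowel of the stem — -e when the last vowel of the stem is a front vowel (*zilesi*, *tuki*); -mu when the last vowel of the stem is a back vowel (*lilpu*, *tieno*, *ia*, *sojoa*).
Since the last vowel of *afo* is /o/ (a back vowel), it takes -mu, giving *afomu*.

afomu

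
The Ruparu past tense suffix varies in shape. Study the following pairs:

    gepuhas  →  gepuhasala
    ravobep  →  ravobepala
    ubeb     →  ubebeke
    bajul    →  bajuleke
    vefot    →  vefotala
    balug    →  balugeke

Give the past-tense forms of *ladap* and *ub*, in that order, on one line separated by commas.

The suffix is conditioned by the final consonant: -ala when the stem ends in a voiceless consonant (*gepuhas*, *ravobep*, *vefot*); -eke when the stem ends in a voiced consonant (*ubeb*, *bajul*, *balug*).
The final consonant of *ladap* is /p/, which is voiceless, so the suffix is -ala, giving *ladapala*.
*ub* — final consonant /b/ (voiced) → -eke → *ubeke*.

ladapala, ubeke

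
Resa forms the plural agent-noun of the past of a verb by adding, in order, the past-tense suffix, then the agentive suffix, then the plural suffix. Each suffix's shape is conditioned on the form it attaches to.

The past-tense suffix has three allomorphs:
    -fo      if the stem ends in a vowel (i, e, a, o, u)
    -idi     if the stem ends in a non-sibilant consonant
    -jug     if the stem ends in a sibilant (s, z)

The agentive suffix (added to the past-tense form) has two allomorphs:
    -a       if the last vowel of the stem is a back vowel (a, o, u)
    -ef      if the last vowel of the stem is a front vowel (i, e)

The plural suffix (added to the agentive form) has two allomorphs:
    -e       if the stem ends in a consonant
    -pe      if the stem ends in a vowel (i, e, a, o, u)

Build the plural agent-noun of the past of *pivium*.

piviumidiefe

The final sound of *pivium* is /m/, which is a non-sibilant consonant, so the past-tense suffix is -idi, giving *piviumidi*.
The past-tense form *piviumidi* — last vowel /i/ (a front vowel) → -ef → *piviumidief*.
The final sound of the agentive form *piviumidief* is /f/, which is a consonant, so the plural suffix is -e, giving *piviumidiefe*.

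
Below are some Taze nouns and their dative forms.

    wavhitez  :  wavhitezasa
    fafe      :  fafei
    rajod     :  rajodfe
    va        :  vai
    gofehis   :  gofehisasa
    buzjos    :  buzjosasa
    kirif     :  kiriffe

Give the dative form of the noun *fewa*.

Looking at the final sound of each stem: -asa when the stem ends in a sibilant (*wavhitez*, *gofehis*, *buzjos*); -fe when the stem ends in a non-sibilant consonant (*rajod*, *kirif*); -i when the stem ends in a vowel (*fafe*, *va*).
The final sound of *fewa* is /a/, which is a vowel, so the suffix is -i, giving *fewai*.

fewai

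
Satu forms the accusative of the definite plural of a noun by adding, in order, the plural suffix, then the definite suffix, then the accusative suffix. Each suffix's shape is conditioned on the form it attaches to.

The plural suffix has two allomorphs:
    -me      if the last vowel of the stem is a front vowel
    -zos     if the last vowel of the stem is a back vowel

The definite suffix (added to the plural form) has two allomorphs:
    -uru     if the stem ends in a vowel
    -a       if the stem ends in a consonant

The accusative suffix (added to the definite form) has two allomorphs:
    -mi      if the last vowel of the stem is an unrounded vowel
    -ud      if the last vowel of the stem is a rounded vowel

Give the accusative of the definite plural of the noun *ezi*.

Since the last vowel of *ezi* is /i/ (a front vowel), it takes -me, giving *ezime*.
The plural form *ezime* — final sound /e/ (a vowel) → -uru → *ezimeuru*.
The last vowel of the definite form *ezimeuru* is /u/, which is a rounded vowel, so the accusative suffix is -ud, giving *ezimeuruud*.

ezimeuruud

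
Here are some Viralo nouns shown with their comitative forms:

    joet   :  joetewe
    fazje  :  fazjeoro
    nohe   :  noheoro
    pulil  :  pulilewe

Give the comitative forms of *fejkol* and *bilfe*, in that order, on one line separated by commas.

The alternation tracks the final sound of the stem — -ewe when the stem ends in a consonant (*joet*, *pulil*); -oro when the stem ends in a vowel (*fazje*, *nohe*).
The final sound of *fejkol* is /l/, which is a consonant, so the suffix is -ewe, giving *fejkolewe*.
Since the final sound of *bilfe* is /e/ (a vowel), it takes -oro, giving *bilfeoro*.

fejkolewe, bilfeoro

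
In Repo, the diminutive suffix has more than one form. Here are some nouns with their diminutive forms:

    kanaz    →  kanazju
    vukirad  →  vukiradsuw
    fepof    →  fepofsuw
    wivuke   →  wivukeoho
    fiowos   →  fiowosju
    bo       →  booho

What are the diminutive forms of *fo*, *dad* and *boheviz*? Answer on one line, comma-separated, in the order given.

fooho, dadsuw, bohevizju

Looking at the final sound of each stem: -ju when the stem ends in a sibilant (*kanaz*, *fiowos*); -suw when the stem ends in a non-sibilant consonant (*vukirad*, *fepof*); -oho when the stem ends in a vowel (*wivuke*, *bo*).
The final sound of *fo* is /o/, which is a vowel, so the suffix is -oho, giving *fooho*.
The final sound of *dad* is /d/, which is a non-sibilant consonant, so the suffix is -suw, giving *dadsuw*.
*boheviz* — final sound /z/ (a sibilant) → -ju → *bohevizju*.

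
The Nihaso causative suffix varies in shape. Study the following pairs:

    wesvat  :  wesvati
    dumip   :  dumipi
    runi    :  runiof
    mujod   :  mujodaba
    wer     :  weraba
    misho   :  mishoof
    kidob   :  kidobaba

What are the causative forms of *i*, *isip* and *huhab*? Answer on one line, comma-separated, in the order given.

iof, isipi, huhababa

The alternation tracks the final sound of the stem — -i when the stem ends in a voiceless consonant (*wesvat*, *dumip*); -aba when the stem ends in a voiced consonant (*mujod*, *wer*, *kidob*); -of when the stem ends in a vowel (*runi*, *misho*).
*i* — final sound /i/ (a vowel) → -of → *iof*.
*isip* — final sound /p/ (a voiceless consonant) → -i → *isipi*.
Since the final sound of *huhab* is /b/ (a voiced consonant), it takes -aba, giving *huhababa*.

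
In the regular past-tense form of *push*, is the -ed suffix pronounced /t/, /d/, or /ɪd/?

/t/

The stem *push* ends in a voiceless consonant other than /t/.
The -ed suffix is realized as /ɪd/ after /t, d/; as /t/ after other voiceless consonants; and as /d/ after other voiced sounds.
So -ed on *push* is pronounced /t/.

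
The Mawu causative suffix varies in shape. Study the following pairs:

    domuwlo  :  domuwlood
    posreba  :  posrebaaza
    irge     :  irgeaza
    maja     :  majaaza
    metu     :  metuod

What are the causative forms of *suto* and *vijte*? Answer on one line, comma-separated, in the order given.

sutood, vijteaza

Looking at the last vowel of each stem: -od when the last vowel of the stem is a rounded vowel (*domuwlo*, *metu*); -aza when the last vowel of the stem is an unrounded vowel (*posreba*, *irge*, *maja*).
*suto* — last vowel /o/ (a rounded vowel) → -od → *sutood*.
*vijte* — last vowel /e/ (an unrounded vowel) → -aza → *vijteaza*.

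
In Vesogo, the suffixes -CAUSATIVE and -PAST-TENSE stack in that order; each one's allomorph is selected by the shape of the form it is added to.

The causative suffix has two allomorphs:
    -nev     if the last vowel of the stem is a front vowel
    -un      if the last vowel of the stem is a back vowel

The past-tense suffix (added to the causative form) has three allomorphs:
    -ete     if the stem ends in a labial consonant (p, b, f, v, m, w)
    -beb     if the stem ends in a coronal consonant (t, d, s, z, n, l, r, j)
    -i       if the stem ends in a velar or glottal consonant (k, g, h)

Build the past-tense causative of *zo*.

Since the last vowel of *zo* is /o/ (a back vowel), it takes -un, giving *zoun*.
Since the final consonant of the causative form *zoun* is /n/ (coronal), it takes -beb, giving *zounbeb*.

zounbeb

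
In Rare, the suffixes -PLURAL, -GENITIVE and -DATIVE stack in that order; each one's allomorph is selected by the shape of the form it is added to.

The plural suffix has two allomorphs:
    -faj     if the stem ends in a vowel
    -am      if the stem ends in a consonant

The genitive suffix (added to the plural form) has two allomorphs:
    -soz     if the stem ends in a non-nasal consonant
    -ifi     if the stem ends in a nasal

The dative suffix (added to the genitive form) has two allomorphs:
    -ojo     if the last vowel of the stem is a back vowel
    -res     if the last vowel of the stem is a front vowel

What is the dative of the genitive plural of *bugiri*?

The final sound of *bugiri* is /i/, which is a vowel, so the plural suffix is -faj, giving *bugirifaj*.
The plural form *bugirifaj*: final consonant = /j/, non-nasal → -soz → *bugirifajsoz*.
The last vowel of the genitive form *bugirifajsoz* is /o/, which is a back vowel, so the dative suffix is -ojo, giving *bugirifajsozojo*.

bugirifajsozojo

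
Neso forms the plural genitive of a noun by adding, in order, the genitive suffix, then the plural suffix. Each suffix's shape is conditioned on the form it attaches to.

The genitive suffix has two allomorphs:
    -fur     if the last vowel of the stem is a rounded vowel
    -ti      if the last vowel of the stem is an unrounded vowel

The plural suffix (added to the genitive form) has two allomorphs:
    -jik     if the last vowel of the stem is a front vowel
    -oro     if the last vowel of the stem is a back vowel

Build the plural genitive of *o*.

ofuroro

*o*: last vowel = /o/, a rounded vowel → -fur → *ofur*.
The genitive form *ofur*: last vowel = /u/, a back vowel → -oro → *ofuroro*.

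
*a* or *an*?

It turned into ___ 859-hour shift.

an

The indefinite article is chosen by the initial *sound* of the following word, not its spelling.
The number *859* is spoken "eight hundred …", beginning with /eɪt/ — a vowel sound.
So the article is *an*: It turned into an 859-hour shift.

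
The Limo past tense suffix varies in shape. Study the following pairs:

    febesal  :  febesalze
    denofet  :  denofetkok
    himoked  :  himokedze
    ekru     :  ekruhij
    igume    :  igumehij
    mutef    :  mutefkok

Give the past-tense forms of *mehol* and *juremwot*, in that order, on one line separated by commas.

meholze, juremwotkok

Looking at the final sound of each stem: -kok when the stem ends in a voiceless consonant (*denofet*, *mutef*); -ze when the stem ends in a voiced consonant (*febesal*, *himoked*); -hij when the stem ends in a vowel (*ekru*, *igume*).
Since the final sound of *mehol* is /l/ (a voiced consonant), it takes -ze, giving *meholze*.
The final sound of *juremwot* is /t/, which is a voiceless consonant, so the suffix is -kok, giving *juremwotkok*.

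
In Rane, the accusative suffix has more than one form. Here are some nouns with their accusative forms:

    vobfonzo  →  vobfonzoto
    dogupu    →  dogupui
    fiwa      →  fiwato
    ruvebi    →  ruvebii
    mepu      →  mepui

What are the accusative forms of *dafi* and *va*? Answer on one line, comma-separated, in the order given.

Looking at the last vowel of each stem: -i when the last vowel of the stem is a high vowel (*dogupu*, *ruvebi*, *mepu*); -to when the last vowel of the stem is a non-high vowel (*vobfonzo*, *fiwa*).
The last vowel of *dafi* is /i/, which is a high vowel, so the suffix is -i, giving *dafii*.
*va* — last vowel /a/ (a non-high vowel) → -to → *vato*.

dafii, vato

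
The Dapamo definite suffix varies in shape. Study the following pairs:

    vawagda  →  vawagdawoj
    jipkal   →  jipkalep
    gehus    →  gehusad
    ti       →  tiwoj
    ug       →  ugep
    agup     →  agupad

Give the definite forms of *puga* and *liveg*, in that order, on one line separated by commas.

pugawoj, livegep

Looking at the final sound of each stem: -ad when the stem ends in a voiceless consonant (*gehus*, *agup*); -ep when the stem ends in a voiced consonant (*jipkal*, *ug*); -woj when the stem ends in a vowel (*vawagda*, *ti*).
*puga*: final sound = /a/, a vowel → -woj → *pugawoj*.
The final sound of *liveg* is /g/, which is a voiced consonant, so the suffix is -ep, giving *livegep*.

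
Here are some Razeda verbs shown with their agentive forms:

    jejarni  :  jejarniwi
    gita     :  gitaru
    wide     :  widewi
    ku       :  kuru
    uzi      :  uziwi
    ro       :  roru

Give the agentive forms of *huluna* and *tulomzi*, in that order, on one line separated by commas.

hulunaru, tulomziwi

The alternation tracks the last vowel of the stem — -wi when the last vowel of the stem is a front vowel (*jejarni*, *wide*, *uzi*); -ru when the last vowel of the stem is a back vowel (*gita*, *ku*, *ro*).
The last vowel of *huluna* is /a/, which is a back vowel, so the suffix is -ru, giving *hulunaru*.
The last vowel of *tulomzi* is /i/, which is a front vowel, so the suffix is -wi, giving *tulomziwi*.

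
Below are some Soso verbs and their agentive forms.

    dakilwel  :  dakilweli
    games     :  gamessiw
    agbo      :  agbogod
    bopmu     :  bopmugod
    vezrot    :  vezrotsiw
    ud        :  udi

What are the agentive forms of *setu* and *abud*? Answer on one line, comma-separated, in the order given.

setugod, abudi

The alternation tracks the final sound of the stem — -siw when the stem ends in a voiceless consonant (*games*, *vezrot*); -i when the stem ends in a voiced consonant (*dakilwel*, *ud*); -god when the stem ends in a vowel (*agbo*, *bopmu*).
Since the final sound of *setu* is /u/ (a vowel), it takes -god, giving *setugod*.
The final sound of *abud* is /d/, which is a voiced consonant, so the suffix is -i, giving *abudi*.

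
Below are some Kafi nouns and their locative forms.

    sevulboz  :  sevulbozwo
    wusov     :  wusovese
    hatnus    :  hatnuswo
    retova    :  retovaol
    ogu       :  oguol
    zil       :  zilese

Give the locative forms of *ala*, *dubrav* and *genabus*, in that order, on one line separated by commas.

alaol, dubravese, genabuswo

The suffix is conditioned by the final sound: -wo when the stem ends in a sibilant (*sevulboz*, *hatnus*); -ese when the stem ends in a non-sibilant consonant (*wusov*, *zil*); -ol when the stem ends in a vowel (*retova*, *ogu*).
*ala*: final sound = /a/, a vowel → -ol → *alaol*.
The final sound of *dubrav* is /v/, which is a non-sibilant consonant, so the suffix is -ese, giving *dubravese*.
Since the final sound of *genabus* is /s/ (a sibilant), it takes -wo, giving *genabuswo*.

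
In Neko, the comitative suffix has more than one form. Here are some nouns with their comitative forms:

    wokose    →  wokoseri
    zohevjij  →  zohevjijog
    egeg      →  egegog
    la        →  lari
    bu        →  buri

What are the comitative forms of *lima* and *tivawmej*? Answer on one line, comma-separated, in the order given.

limari, tivawmejog

The alternation tracks the final sound of the stem — -og when the stem ends in a consonant (*zohevjij*, *egeg*); -ri when the stem ends in a vowel (*wokose*, *la*, *bu*).
*lima*: final sound = /a/, a vowel → -ri → *limari*.
*tivawmej*: final sound = /j/, a consonant → -og → *tivawmejog*.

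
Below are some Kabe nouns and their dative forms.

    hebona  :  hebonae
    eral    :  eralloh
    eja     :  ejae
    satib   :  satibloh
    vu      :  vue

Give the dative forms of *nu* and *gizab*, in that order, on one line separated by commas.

The alternation tracks the final sound of the stem — -loh when the stem ends in a consonant (*eral*, *satib*); -e when the stem ends in a vowel (*hebona*, *eja*, *vu*).
*nu* — final sound /u/ (a vowel) → -e → *nue*.
Since the final sound of *gizab* is /b/ (a consonant), it takes -loh, giving *gizabloh*.

nue, gizabloh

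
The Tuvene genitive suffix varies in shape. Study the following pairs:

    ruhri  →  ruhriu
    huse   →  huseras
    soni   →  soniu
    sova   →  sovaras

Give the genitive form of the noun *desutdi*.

desutdiu

The pattern is height harmony: -u when the last vowel of the stem is a high vowel (*ruhri*, *soni*); -ras when the last vowel of the stem is a non-high vowel (*huse*, *sova*).
*desutdi*: last vowel = /i/, a high vowel → -u → *desutdiu*.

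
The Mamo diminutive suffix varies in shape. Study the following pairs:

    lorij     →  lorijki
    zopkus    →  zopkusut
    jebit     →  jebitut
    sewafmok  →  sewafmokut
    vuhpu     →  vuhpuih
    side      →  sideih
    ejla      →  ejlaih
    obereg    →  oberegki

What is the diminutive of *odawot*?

Looking at the final sound of each stem: -ut when the stem ends in a voiceless consonant (*zopkus*, *jebit*, *sewafmok*); -ki when the stem ends in a voiced consonant (*lorij*, *obereg*); -ih when the stem ends in a vowel (*vuhpu*, *side*, *ejla*).
The final sound of *odawot* is /t/, which is a voiceless consonant, so the suffix is -ut, giving *odawotut*.

odawotut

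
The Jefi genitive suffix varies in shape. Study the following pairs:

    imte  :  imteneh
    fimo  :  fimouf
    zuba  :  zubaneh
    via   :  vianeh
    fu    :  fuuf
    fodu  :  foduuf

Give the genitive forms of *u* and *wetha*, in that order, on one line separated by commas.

uuf, wethaneh

Looking at the last vowel of each stem: -uf when the last vowel of the stem is a rounded vowel (*fimo*, *fu*, *fodu*); -neh when the last vowel of the stem is an unrounded vowel (*imte*, *zuba*, *via*).
*u* — last vowel /u/ (a rounded vowel) → -uf → *uuf*.
*wetha* — last vowel /a/ (an unrounded vowel) → -neh → *wethaneh*.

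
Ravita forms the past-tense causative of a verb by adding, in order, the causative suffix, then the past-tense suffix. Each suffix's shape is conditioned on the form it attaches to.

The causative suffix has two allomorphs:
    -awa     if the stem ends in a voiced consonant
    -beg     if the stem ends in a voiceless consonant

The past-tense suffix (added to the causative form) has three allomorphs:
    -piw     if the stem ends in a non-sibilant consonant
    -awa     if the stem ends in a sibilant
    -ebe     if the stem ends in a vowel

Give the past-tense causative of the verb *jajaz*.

*jajaz* — final consonant /z/ (voiced) → -awa → *jajazawa*.
The causative form *jajazawa*: final sound = /a/, a vowel → -ebe → *jajazawaebe*.

jajazawaebe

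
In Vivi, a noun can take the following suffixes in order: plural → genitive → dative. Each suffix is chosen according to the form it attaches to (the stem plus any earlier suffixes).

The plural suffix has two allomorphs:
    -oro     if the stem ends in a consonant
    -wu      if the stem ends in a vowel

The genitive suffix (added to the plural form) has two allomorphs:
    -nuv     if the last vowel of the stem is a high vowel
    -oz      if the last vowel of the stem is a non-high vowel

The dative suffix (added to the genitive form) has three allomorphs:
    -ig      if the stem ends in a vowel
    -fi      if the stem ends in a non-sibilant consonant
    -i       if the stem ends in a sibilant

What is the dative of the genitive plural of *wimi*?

wimiwunuvfi

*wimi* — final sound /i/ (a vowel) → -wu → *wimiwu*.
The plural form *wimiwu* — last vowel /u/ (a high vowel) → -nuv → *wimiwunuv*.
The genitive form *wimiwunuv*: final sound = /v/, a non-sibilant consonant → -fi → *wimiwunuvfi*.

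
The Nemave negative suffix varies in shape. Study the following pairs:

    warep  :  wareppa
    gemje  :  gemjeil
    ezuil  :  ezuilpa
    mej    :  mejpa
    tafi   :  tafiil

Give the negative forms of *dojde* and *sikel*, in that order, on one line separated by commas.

The pattern is consonant vs. vowel: -pa when the stem ends in a consonant (*warep*, *ezuil*, *mej*); -il when the stem ends in a vowel (*gemje*, *tafi*).
Since the final sound of *dojde* is /e/ (a vowel), it takes -il, giving *dojdeil*.
*sikel* — final sound /l/ (a consonant) → -pa → *sikelpa*.

dojdeil, sikelpa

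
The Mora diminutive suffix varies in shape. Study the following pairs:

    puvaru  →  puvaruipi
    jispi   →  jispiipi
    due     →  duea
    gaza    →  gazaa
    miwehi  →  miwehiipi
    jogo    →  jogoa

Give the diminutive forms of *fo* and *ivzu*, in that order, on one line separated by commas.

The suffix is conditioned by the last vowel: -ipi when the last vowel of the stem is a high vowel (*puvaru*, *jispi*, *miwehi*); -a when the last vowel of the stem is a non-high vowel (*due*, *gaza*, *jogo*).
*fo*: last vowel = /o/, a non-high vowel → -a → *foa*.
The last vowel of *ivzu* is /u/, which is a high vowel, so the suffix is -ipi, giving *ivzuipi*.

foa, ivzuipi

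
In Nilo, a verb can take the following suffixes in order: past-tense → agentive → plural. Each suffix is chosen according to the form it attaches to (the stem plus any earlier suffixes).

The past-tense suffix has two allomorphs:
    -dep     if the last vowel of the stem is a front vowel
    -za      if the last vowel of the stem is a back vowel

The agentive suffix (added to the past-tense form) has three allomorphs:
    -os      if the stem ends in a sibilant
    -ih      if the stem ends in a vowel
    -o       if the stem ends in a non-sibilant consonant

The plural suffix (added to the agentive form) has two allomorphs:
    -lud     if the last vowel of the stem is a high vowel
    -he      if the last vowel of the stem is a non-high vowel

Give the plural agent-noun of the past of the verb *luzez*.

luzezdepohe

*luzez* — last vowel /e/ (a front vowel) → -dep → *luzezdep*.
The past-tense form *luzezdep* — final sound /p/ (a non-sibilant consonant) → -o → *luzezdepo*.
The agentive form *luzezdepo* — last vowel /o/ (a non-high vowel) → -he → *luzezdepohe*.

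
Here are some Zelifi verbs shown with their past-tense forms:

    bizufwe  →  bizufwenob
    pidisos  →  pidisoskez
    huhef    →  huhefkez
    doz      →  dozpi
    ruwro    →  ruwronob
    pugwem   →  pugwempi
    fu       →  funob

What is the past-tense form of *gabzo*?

The suffix is conditioned by the final sound: -kez when the stem ends in a voiceless consonant (*pidisos*, *huhef*); -pi when the stem ends in a voiced consonant (*doz*, *pugwem*); -nob when the stem ends in a vowel (*bizufwe*, *ruwro*, *fu*).
*gabzo*: final sound = /o/, a vowel → -nob → *gabzonob*.

gabzonob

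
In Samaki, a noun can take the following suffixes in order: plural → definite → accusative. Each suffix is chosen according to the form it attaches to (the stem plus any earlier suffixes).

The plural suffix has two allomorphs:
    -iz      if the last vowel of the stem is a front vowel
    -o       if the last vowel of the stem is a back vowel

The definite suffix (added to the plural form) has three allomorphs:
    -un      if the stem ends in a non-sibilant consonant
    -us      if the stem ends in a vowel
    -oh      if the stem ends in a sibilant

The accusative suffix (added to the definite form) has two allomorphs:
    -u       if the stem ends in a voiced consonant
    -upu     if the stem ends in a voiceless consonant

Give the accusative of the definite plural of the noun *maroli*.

*maroli* — last vowel /i/ (a front vowel) → -iz → *maroliiz*.
Since the final sound of the plural form *maroliiz* is /z/ (a sibilant), it takes -oh, giving *maroliizoh*.
The definite form *maroliizoh* — final consonant /h/ (voiceless) → -upu → *maroliizohupu*.

maroliizohupu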